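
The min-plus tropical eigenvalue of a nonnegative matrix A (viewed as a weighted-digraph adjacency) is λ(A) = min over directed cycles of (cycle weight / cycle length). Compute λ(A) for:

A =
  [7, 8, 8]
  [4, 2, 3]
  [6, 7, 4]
λ(A) = 2

Enumerate directed cycles and compute their means (weight / length). Sample:
  cycle 0 → 0: weight = 7, length = 1, mean = 7/1 ≈ 7.000
  cycle 1 → 1: weight = 2, length = 1, mean = 2/1 ≈ 2.000
  cycle 2 → 2: weight = 4, length = 1, mean = 4/1 ≈ 4.000
  cycle 0 → 1 → 0: weight = 12, length = 2, mean = 12/2 ≈ 6.000
  cycle 0 → 2 → 0: weight = 14, length = 2, mean = 14/2 ≈ 7.000
  cycle 1 → 0 → 1: weight = 12, length = 2, mean = 12/2 ≈ 6.000
Minimum mean = 2.000, attained e.g. along the cycle 1 → 1 with weight 2 and length 1. So λ(A) = 2/1 = 2.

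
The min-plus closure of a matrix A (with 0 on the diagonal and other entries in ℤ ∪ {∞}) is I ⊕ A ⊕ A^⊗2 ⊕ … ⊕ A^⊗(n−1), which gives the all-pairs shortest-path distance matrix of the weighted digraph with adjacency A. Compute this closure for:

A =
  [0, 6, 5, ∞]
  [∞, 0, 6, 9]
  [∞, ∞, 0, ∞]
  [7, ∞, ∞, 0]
Closure =
  [0, 6, 5, 15]
  [16, 0, 6, 9]
  [∞, ∞, 0, ∞]
  [7, 13, 12, 0]

This is the Floyd-Warshall all-pairs shortest-path computation. For each intermediate vertex k = 0, 1, …, 3, update dist[i][j] ← min(dist[i][j], dist[i][k] + dist[k][j]). The final matrix gives, for each (i, j), the minimum total weight of any directed path from i to j (possibly empty when i = j).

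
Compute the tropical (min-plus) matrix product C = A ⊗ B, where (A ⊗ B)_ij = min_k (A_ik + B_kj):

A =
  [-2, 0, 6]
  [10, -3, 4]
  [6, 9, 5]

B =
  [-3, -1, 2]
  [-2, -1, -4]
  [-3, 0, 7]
A ⊗ B =
  [-5, -3, -4]
  [-5, -4, -7]
  [2, 5, 5]

Apply the min-plus product entry-by-entry:
  C[0][0] = min over k of (A[0][0] + B[0][0] = -2 + -3 = -5, A[0][1] + B[1][0] = 0 + -2 = -2, A[0][2] + B[2][0] = 6 + -3 = 3) = -5 (attained at k = 0)
  C[0][1] = min over k of (A[0][0] + B[0][1] = -2 + -1 = -3, A[0][1] + B[1][1] = 0 + -1 = -1, A[0][2] + B[2][1] = 6 + 0 = 6) = -3 (attained at k = 0)
  C[0][2] = min over k of (A[0][0] + B[0][2] = -2 + 2 = 0, A[0][1] + B[1][2] = 0 + -4 = -4, A[0][2] + B[2][2] = 6 + 7 = 13) = -4 (attained at k = 1)
  C[1][0] = min over k of (A[1][0] + B[0][0] = 10 + -3 = 7, A[1][1] + B[1][0] = -3 + -2 = -5, A[1][2] + B[2][0] = 4 + -3 = 1) = -5 (attained at k = 1)
  C[1][1] = min over k of (A[1][0] + B[0][1] = 10 + -1 = 9, A[1][1] + B[1][1] = -3 + -1 = -4, A[1][2] + B[2][1] = 4 + 0 = 4) = -4 (attained at k = 1)
  C[1][2] = min over k of (A[1][0] + B[0][2] = 10 + 2 = 12, A[1][1] + B[1][2] = -3 + -4 = -7, A[1][2] + B[2][2] = 4 + 7 = 11) = -7 (attained at k = 1)
  C[2][0] = min over k of (A[2][0] + B[0][0] = 6 + -3 = 3, A[2][1] + B[1][0] = 9 + -2 = 7, A[2][2] + B[2][0] = 5 + -3 = 2) = 2 (attained at k = 2)
  C[2][1] = min over k of (A[2][0] + B[0][1] = 6 + -1 = 5, A[2][1] + B[1][1] = 9 + -1 = 8, A[2][2] + B[2][1] = 5 + 0 = 5) = 5 (attained at k = 0)
  C[2][2] = min over k of (A[2][0] + B[0][2] = 6 + 2 = 8, A[2][1] + B[1][2] = 9 + -4 = 5, A[2][2] + B[2][2] = 5 + 7 = 12) = 5 (attained at k = 1)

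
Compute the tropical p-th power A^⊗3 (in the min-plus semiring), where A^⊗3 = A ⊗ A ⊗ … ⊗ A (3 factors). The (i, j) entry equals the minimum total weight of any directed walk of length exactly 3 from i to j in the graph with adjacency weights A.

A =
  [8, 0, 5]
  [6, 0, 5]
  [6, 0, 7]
A^⊗3 =
  [6, 0, 5]
  [6, 0, 5]
  [6, 0, 5]

Each entry (A^⊗3)_ij equals the minimum over all length-3 walks i = v_0 → v_1 → … → v_3 = j of Σ_t A[v_t][v_{t+1}]. For example, for (i, j) = (0, 2) we minimise over 9 possible intermediate vertex sequences; the minimum is 5, attained along the walk 0 → 1 → 1 → 2.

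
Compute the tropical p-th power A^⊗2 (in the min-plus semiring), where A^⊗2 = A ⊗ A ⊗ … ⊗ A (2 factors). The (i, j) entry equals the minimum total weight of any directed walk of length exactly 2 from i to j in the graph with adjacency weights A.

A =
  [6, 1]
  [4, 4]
A^⊗2 =
  [5, 5]
  [8, 5]

Each entry (A^⊗2)_ij equals the minimum over all length-2 walks i = v_0 → v_1 → … → v_2 = j of Σ_t A[v_t][v_{t+1}]. For example, for (i, j) = (0, 1) we minimise over 2 possible intermediate vertex sequences; the minimum is 5, attained along the walk 0 → 1 → 1.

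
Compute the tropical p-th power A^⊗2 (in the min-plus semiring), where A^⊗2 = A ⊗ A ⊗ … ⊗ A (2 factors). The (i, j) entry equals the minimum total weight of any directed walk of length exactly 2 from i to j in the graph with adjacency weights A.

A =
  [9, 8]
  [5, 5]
A^⊗2 =
  [13, 13]
  [10, 10]

Each entry (A^⊗2)_ij equals the minimum over all length-2 walks i = v_0 → v_1 → … → v_2 = j of Σ_t A[v_t][v_{t+1}]. For example, for (i, j) = (0, 1) we minimise over 2 possible intermediate vertex sequences; the minimum is 13, attained along the walk 0 → 1 → 1.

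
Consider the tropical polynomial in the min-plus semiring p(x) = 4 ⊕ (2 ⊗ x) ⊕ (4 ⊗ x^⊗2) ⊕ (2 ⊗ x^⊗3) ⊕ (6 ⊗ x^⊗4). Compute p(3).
p(3) = 4

A tropical monomial a ⊗ x^⊗i evaluates to a + i · x. Evaluating each term at x = 3:
  Term 0 contributes 4 + 0 · 3 = 4
  Term 1 contributes 2 + 1 · 3 = 5
  Term 2 contributes 4 + 2 · 3 = 10
  Term 3 contributes 2 + 3 · 3 = 11
  Term 4 contributes 6 + 4 · 3 = 18
p(3) = ⊕ of these = min[4, 5, 10, 11, 18] = 4.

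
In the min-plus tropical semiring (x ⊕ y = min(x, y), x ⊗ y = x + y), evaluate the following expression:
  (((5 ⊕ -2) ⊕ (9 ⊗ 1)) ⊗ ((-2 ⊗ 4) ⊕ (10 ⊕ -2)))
(((5 ⊕ -2) ⊕ (9 ⊗ 1)) ⊗ ((-2 ⊗ 4) ⊕ (10 ⊕ -2))) = -4

Expand innermost to outermost. Recall ⊕ takes the minimum of its arguments and ⊗ takes their sum. Working out the expression (((5 ⊕ -2) ⊕ (9 ⊗ 1)) ⊗ ((-2 ⊗ 4) ⊕ (10 ⊕ -2))) gives -4.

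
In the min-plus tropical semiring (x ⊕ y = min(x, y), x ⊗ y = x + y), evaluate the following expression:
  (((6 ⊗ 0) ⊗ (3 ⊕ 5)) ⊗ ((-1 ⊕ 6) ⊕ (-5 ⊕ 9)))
(((6 ⊗ 0) ⊗ (3 ⊕ 5)) ⊗ ((-1 ⊕ 6) ⊕ (-5 ⊕ 9))) = 4

Expand innermost to outermost. Recall ⊕ takes the minimum of its arguments and ⊗ takes their sum. Working out the expression (((6 ⊗ 0) ⊗ (3 ⊕ 5)) ⊗ ((-1 ⊕ 6) ⊕ (-5 ⊕ 9))) gives 4.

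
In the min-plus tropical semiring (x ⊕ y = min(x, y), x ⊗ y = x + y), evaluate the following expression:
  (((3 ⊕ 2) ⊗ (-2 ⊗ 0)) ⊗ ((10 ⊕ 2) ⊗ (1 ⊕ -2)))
(((3 ⊕ 2) ⊗ (-2 ⊗ 0)) ⊗ ((10 ⊕ 2) ⊗ (1 ⊕ -2))) = 0

Expand innermost to outermost. Recall ⊕ takes the minimum of its arguments and ⊗ takes their sum. Working out the expression (((3 ⊕ 2) ⊗ (-2 ⊗ 0)) ⊗ ((10 ⊕ 2) ⊗ (1 ⊕ -2))) gives 0.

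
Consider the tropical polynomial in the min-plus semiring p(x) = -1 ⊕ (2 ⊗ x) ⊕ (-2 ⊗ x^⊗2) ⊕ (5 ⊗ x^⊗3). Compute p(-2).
p(-2) = -6

A tropical monomial a ⊗ x^⊗i evaluates to a + i · x. Evaluating each term at x = -2:
  Term 0 contributes -1 + 0 · -2 = -1
  Term 1 contributes 2 + 1 · -2 = 0
  Term 2 contributes -2 + 2 · -2 = -6
  Term 3 contributes 5 + 3 · -2 = -1
p(-2) = ⊕ of these = min[-1, 0, -6, -1] = -6.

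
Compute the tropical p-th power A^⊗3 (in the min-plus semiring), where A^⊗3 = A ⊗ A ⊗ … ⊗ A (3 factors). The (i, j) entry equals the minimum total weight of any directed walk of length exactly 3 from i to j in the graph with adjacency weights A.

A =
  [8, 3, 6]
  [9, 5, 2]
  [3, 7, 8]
A^⊗3 =
  [8, 12, 10]
  [10, 8, 11]
  [12, 11, 8]

Each entry (A^⊗3)_ij equals the minimum over all length-3 walks i = v_0 → v_1 → … → v_3 = j of Σ_t A[v_t][v_{t+1}]. For example, for (i, j) = (0, 2) we minimise over 9 possible intermediate vertex sequences; the minimum is 10, attained along the walk 0 → 1 → 1 → 2.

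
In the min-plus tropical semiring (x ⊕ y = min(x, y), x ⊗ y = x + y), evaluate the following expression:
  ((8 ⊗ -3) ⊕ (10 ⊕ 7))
((8 ⊗ -3) ⊕ (10 ⊕ 7)) = 5

Expand innermost to outermost. Recall ⊕ takes the minimum of its arguments and ⊗ takes their sum. Working out the expression ((8 ⊗ -3) ⊕ (10 ⊕ 7)) gives 5.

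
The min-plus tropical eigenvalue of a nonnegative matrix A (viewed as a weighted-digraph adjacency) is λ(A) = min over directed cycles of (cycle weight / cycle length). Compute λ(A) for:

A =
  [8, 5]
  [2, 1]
λ(A) = 1

Enumerate directed cycles and compute their means (weight / length). Sample:
  cycle 0 → 0: weight = 8, length = 1, mean = 8/1 ≈ 8.000
  cycle 1 → 1: weight = 1, length = 1, mean = 1/1 ≈ 1.000
  cycle 0 → 1 → 0: weight = 7, length = 2, mean = 7/2 ≈ 3.500
  cycle 1 → 0 → 1: weight = 7, length = 2, mean = 7/2 ≈ 3.500
Minimum mean = 1.000, attained e.g. along the cycle 1 → 1 with weight 1 and length 1. So λ(A) = 1/1 = 1.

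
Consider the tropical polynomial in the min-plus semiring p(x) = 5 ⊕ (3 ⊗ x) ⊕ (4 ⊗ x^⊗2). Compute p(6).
p(6) = 5

A tropical monomial a ⊗ x^⊗i evaluates to a + i · x. Evaluating each term at x = 6:
  Term 0 contributes 5 + 0 · 6 = 5
  Term 1 contributes 3 + 1 · 6 = 9
  Term 2 contributes 4 + 2 · 6 = 16
p(6) = ⊕ of these = min[5, 9, 16] = 5.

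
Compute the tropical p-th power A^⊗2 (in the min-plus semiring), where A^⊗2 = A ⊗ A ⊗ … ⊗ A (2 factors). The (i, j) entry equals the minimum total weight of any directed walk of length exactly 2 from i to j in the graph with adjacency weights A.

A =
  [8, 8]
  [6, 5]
A^⊗2 =
  [14, 13]
  [11, 10]

Each entry (A^⊗2)_ij equals the minimum over all length-2 walks i = v_0 → v_1 → … → v_2 = j of Σ_t A[v_t][v_{t+1}]. For example, for (i, j) = (0, 1) we minimise over 2 possible intermediate vertex sequences; the minimum is 13, attained along the walk 0 → 1 → 1.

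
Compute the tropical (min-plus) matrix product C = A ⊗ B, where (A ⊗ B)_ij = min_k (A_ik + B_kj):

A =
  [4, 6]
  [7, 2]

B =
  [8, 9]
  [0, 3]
A ⊗ B =
  [6, 9]
  [2, 5]

Apply the min-plus product entry-by-entry:
  C[0][0] = min over k of (A[0][0] + B[0][0] = 4 + 8 = 12, A[0][1] + B[1][0] = 6 + 0 = 6) = 6 (attained at k = 1)
  C[0][1] = min over k of (A[0][0] + B[0][1] = 4 + 9 = 13, A[0][1] + B[1][1] = 6 + 3 = 9) = 9 (attained at k = 1)
  C[1][0] = min over k of (A[1][0] + B[0][0] = 7 + 8 = 15, A[1][1] + B[1][0] = 2 + 0 = 2) = 2 (attained at k = 1)
  C[1][1] = min over k of (A[1][0] + B[0][1] = 7 + 9 = 16, A[1][1] + B[1][1] = 2 + 3 = 5) = 5 (attained at k = 1)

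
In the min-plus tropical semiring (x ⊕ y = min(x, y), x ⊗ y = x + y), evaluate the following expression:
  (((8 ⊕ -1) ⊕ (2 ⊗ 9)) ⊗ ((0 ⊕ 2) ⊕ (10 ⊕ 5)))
(((8 ⊕ -1) ⊕ (2 ⊗ 9)) ⊗ ((0 ⊕ 2) ⊕ (10 ⊕ 5))) = -1

Expand innermost to outermost. Recall ⊕ takes the minimum of its arguments and ⊗ takes their sum. Working out the expression (((8 ⊕ -1) ⊕ (2 ⊗ 9)) ⊗ ((0 ⊕ 2) ⊕ (10 ⊕ 5))) gives -1.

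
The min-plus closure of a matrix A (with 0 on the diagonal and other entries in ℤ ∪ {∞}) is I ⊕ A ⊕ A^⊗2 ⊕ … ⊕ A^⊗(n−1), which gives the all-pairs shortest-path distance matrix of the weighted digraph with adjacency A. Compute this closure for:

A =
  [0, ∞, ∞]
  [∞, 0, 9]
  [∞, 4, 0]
Closure =
  [0, ∞, ∞]
  [∞, 0, 9]
  [∞, 4, 0]

This is the Floyd-Warshall all-pairs shortest-path computation. For each intermediate vertex k = 0, 1, …, 2, update dist[i][j] ← min(dist[i][j], dist[i][k] + dist[k][j]). The final matrix gives, for each (i, j), the minimum total weight of any directed path from i to j (possibly empty when i = j).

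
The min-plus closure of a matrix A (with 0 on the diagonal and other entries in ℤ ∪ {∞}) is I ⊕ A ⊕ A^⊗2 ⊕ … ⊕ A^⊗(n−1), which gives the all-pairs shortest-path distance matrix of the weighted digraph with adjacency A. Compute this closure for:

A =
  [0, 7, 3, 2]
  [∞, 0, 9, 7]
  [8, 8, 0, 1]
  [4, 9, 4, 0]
Closure =
  [0, 7, 3, 2]
  [11, 0, 9, 7]
  [5, 8, 0, 1]
  [4, 9, 4, 0]

This is the Floyd-Warshall all-pairs shortest-path computation. For each intermediate vertex k = 0, 1, …, 3, update dist[i][j] ← min(dist[i][j], dist[i][k] + dist[k][j]). The final matrix gives, for each (i, j), the minimum total weight of any directed path from i to j (possibly empty when i = j).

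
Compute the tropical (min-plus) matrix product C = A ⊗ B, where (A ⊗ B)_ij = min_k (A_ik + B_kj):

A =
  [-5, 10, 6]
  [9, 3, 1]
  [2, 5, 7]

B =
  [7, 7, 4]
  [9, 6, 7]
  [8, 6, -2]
A ⊗ B =
  [2, 2, -1]
  [9, 7, -1]
  [9, 9, 5]

Apply the min-plus product entry-by-entry:
  C[0][0] = min over k of (A[0][0] + B[0][0] = -5 + 7 = 2, A[0][1] + B[1][0] = 10 + 9 = 19, A[0][2] + B[2][0] = 6 + 8 = 14) = 2 (attained at k = 0)
  C[0][1] = min over k of (A[0][0] + B[0][1] = -5 + 7 = 2, A[0][1] + B[1][1] = 10 + 6 = 16, A[0][2] + B[2][1] = 6 + 6 = 12) = 2 (attained at k = 0)
  C[0][2] = min over k of (A[0][0] + B[0][2] = -5 + 4 = -1, A[0][1] + B[1][2] = 10 + 7 = 17, A[0][2] + B[2][2] = 6 + -2 = 4) = -1 (attained at k = 0)
  C[1][0] = min over k of (A[1][0] + B[0][0] = 9 + 7 = 16, A[1][1] + B[1][0] = 3 + 9 = 12, A[1][2] + B[2][0] = 1 + 8 = 9) = 9 (attained at k = 2)
  C[1][1] = min over k of (A[1][0] + B[0][1] = 9 + 7 = 16, A[1][1] + B[1][1] = 3 + 6 = 9, A[1][2] + B[2][1] = 1 + 6 = 7) = 7 (attained at k = 2)
  C[1][2] = min over k of (A[1][0] + B[0][2] = 9 + 4 = 13, A[1][1] + B[1][2] = 3 + 7 = 10, A[1][2] + B[2][2] = 1 + -2 = -1) = -1 (attained at k = 2)
  C[2][0] = min over k of (A[2][0] + B[0][0] = 2 + 7 = 9, A[2][1] + B[1][0] = 5 + 9 = 14, A[2][2] + B[2][0] = 7 + 8 = 15) = 9 (attained at k = 0)
  C[2][1] = min over k of (A[2][0] + B[0][1] = 2 + 7 = 9, A[2][1] + B[1][1] = 5 + 6 = 11, A[2][2] + B[2][1] = 7 + 6 = 13) = 9 (attained at k = 0)
  C[2][2] = min over k of (A[2][0] + B[0][2] = 2 + 4 = 6, A[2][1] + B[1][2] = 5 + 7 = 12, A[2][2] + B[2][2] = 7 + -2 = 5) = 5 (attained at k = 2)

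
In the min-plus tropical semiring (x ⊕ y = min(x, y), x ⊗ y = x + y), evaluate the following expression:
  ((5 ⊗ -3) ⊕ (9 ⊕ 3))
((5 ⊗ -3) ⊕ (9 ⊕ 3)) = 2

Expand innermost to outermost. Recall ⊕ takes the minimum of its arguments and ⊗ takes their sum. Working out the expression ((5 ⊗ -3) ⊕ (9 ⊕ 3)) gives 2.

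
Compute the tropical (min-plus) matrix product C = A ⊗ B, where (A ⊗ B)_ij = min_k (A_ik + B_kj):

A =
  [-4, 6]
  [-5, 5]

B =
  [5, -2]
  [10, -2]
A ⊗ B =
  [1, -6]
  [0, -7]

Apply the min-plus product entry-by-entry:
  C[0][0] = min over k of (A[0][0] + B[0][0] = -4 + 5 = 1, A[0][1] + B[1][0] = 6 + 10 = 16) = 1 (attained at k = 0)
  C[0][1] = min over k of (A[0][0] + B[0][1] = -4 + -2 = -6, A[0][1] + B[1][1] = 6 + -2 = 4) = -6 (attained at k = 0)
  C[1][0] = min over k of (A[1][0] + B[0][0] = -5 + 5 = 0, A[1][1] + B[1][0] = 5 + 10 = 15) = 0 (attained at k = 0)
  C[1][1] = min over k of (A[1][0] + B[0][1] = -5 + -2 = -7, A[1][1] + B[1][1] = 5 + -2 = 3) = -7 (attained at k = 0)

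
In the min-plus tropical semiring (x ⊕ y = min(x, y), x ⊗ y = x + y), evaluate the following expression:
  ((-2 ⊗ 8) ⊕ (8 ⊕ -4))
((-2 ⊗ 8) ⊕ (8 ⊕ -4)) = -4

Expand innermost to outermost. Recall ⊕ takes the minimum of its arguments and ⊗ takes their sum. Working out the expression ((-2 ⊗ 8) ⊕ (8 ⊕ -4)) gives -4.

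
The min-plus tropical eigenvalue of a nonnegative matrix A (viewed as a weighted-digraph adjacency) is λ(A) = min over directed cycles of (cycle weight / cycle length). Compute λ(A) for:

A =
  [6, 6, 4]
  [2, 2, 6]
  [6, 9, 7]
λ(A) = 2

Enumerate directed cycles and compute their means (weight / length). Sample:
  cycle 0 → 0: weight = 6, length = 1, mean = 6/1 ≈ 6.000
  cycle 1 → 1: weight = 2, length = 1, mean = 2/1 ≈ 2.000
  cycle 2 → 2: weight = 7, length = 1, mean = 7/1 ≈ 7.000
  cycle 0 → 1 → 0: weight = 8, length = 2, mean = 8/2 ≈ 4.000
  cycle 0 → 2 → 0: weight = 10, length = 2, mean = 10/2 ≈ 5.000
  cycle 1 → 0 → 1: weight = 8, length = 2, mean = 8/2 ≈ 4.000
Minimum mean = 2.000, attained e.g. along the cycle 1 → 1 with weight 2 and length 1. So λ(A) = 2/1 = 2.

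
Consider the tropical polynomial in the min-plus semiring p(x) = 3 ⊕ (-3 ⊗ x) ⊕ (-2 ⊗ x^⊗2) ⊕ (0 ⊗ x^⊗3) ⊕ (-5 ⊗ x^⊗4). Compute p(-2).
p(-2) = -13

A tropical monomial a ⊗ x^⊗i evaluates to a + i · x. Evaluating each term at x = -2:
  Term 0 contributes 3 + 0 · -2 = 3
  Term 1 contributes -3 + 1 · -2 = -5
  Term 2 contributes -2 + 2 · -2 = -6
  Term 3 contributes 0 + 3 · -2 = -6
  Term 4 contributes -5 + 4 · -2 = -13
p(-2) = ⊕ of these = min[3, -5, -6, -6, -13] = -13.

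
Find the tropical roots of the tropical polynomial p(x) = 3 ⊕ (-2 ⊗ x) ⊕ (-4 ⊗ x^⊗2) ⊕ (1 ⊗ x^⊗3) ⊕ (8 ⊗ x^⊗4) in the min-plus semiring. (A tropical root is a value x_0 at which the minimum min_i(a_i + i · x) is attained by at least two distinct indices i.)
Roots: {-7, -5, 2, 5}

Each tropical root is a break point of the lower envelope of the lines y = a_i + i · x (there are 5 lines, with slopes 0, 1, ..., 4). Only the lines that attain the minimum somewhere contribute to roots; other lines are dominated. Here the surviving (envelope) indices are i = 4, i = 3, i = 2, i = 1, i = 0.
Intersections between consecutive envelope lines give the roots: for adjacent envelope indices i < j the intersection is x = (a_i − a_j) / (j − i). Reading off the sorted break points: {-7, -5, 2, 5}.
Verification: at each break x_0, at least two indices attain the minimum of min_i(a_i + i · x_0).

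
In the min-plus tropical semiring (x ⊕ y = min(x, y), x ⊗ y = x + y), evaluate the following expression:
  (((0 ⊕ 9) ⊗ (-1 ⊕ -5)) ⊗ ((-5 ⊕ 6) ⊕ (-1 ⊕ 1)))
(((0 ⊕ 9) ⊗ (-1 ⊕ -5)) ⊗ ((-5 ⊕ 6) ⊕ (-1 ⊕ 1))) = -10

Expand innermost to outermost. Recall ⊕ takes the minimum of its arguments and ⊗ takes their sum. Working out the expression (((0 ⊕ 9) ⊗ (-1 ⊕ -5)) ⊗ ((-5 ⊕ 6) ⊕ (-1 ⊕ 1))) gives -10.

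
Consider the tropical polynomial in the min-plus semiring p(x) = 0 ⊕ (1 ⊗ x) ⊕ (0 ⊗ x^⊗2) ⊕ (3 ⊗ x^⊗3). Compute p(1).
p(1) = 0

A tropical monomial a ⊗ x^⊗i evaluates to a + i · x. Evaluating each term at x = 1:
  Term 0 contributes 0 + 0 · 1 = 0
  Term 1 contributes 1 + 1 · 1 = 2
  Term 2 contributes 0 + 2 · 1 = 2
  Term 3 contributes 3 + 3 · 1 = 6
p(1) = ⊕ of these = min[0, 2, 2, 6] = 0.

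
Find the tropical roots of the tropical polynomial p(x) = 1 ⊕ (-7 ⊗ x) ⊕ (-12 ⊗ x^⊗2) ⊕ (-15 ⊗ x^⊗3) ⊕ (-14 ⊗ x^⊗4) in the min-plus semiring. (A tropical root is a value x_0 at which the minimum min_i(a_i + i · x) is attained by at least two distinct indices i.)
Roots: {-1, 3, 5, 8}

Each tropical root is a break point of the lower envelope of the lines y = a_i + i · x (there are 5 lines, with slopes 0, 1, ..., 4). Only the lines that attain the minimum somewhere contribute to roots; other lines are dominated. Here the surviving (envelope) indices are i = 4, i = 3, i = 2, i = 1, i = 0.
Intersections between consecutive envelope lines give the roots: for adjacent envelope indices i < j the intersection is x = (a_i − a_j) / (j − i). Reading off the sorted break points: {-1, 3, 5, 8}.
Verification: at each break x_0, at least two indices attain the minimum of min_i(a_i + i · x_0).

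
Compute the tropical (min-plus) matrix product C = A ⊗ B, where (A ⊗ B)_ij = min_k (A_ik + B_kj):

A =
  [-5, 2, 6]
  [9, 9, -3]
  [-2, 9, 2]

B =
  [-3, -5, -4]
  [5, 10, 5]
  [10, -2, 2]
A ⊗ B =
  [-8, -10, -9]
  [6, -5, -1]
  [-5, -7, -6]

Apply the min-plus product entry-by-entry:
  C[0][0] = min over k of (A[0][0] + B[0][0] = -5 + -3 = -8, A[0][1] + B[1][0] = 2 + 5 = 7, A[0][2] + B[2][0] = 6 + 10 = 16) = -8 (attained at k = 0)
  C[0][1] = min over k of (A[0][0] + B[0][1] = -5 + -5 = -10, A[0][1] + B[1][1] = 2 + 10 = 12, A[0][2] + B[2][1] = 6 + -2 = 4) = -10 (attained at k = 0)
  C[0][2] = min over k of (A[0][0] + B[0][2] = -5 + -4 = -9, A[0][1] + B[1][2] = 2 + 5 = 7, A[0][2] + B[2][2] = 6 + 2 = 8) = -9 (attained at k = 0)
  C[1][0] = min over k of (A[1][0] + B[0][0] = 9 + -3 = 6, A[1][1] + B[1][0] = 9 + 5 = 14, A[1][2] + B[2][0] = -3 + 10 = 7) = 6 (attained at k = 0)
  C[1][1] = min over k of (A[1][0] + B[0][1] = 9 + -5 = 4, A[1][1] + B[1][1] = 9 + 10 = 19, A[1][2] + B[2][1] = -3 + -2 = -5) = -5 (attained at k = 2)
  C[1][2] = min over k of (A[1][0] + B[0][2] = 9 + -4 = 5, A[1][1] + B[1][2] = 9 + 5 = 14, A[1][2] + B[2][2] = -3 + 2 = -1) = -1 (attained at k = 2)
  C[2][0] = min over k of (A[2][0] + B[0][0] = -2 + -3 = -5, A[2][1] + B[1][0] = 9 + 5 = 14, A[2][2] + B[2][0] = 2 + 10 = 12) = -5 (attained at k = 0)
  C[2][1] = min over k of (A[2][0] + B[0][1] = -2 + -5 = -7, A[2][1] + B[1][1] = 9 + 10 = 19, A[2][2] + B[2][1] = 2 + -2 = 0) = -7 (attained at k = 0)
  C[2][2] = min over k of (A[2][0] + B[0][2] = -2 + -4 = -6, A[2][1] + B[1][2] = 9 + 5 = 14, A[2][2] + B[2][2] = 2 + 2 = 4) = -6 (attained at k = 0)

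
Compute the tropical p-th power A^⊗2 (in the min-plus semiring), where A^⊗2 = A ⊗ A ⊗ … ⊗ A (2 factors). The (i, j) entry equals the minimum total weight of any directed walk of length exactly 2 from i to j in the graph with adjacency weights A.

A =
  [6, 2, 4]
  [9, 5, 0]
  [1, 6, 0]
A^⊗2 =
  [5, 7, 2]
  [1, 6, 0]
  [1, 3, 0]

Each entry (A^⊗2)_ij equals the minimum over all length-2 walks i = v_0 → v_1 → … → v_2 = j of Σ_t A[v_t][v_{t+1}]. For example, for (i, j) = (0, 2) we minimise over 3 possible intermediate vertex sequences; the minimum is 2, attained along the walk 0 → 1 → 2.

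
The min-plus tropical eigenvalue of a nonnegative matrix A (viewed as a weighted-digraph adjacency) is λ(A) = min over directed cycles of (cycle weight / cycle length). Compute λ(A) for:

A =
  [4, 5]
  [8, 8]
λ(A) = 4

Enumerate directed cycles and compute their means (weight / length). Sample:
  cycle 0 → 0: weight = 4, length = 1, mean = 4/1 ≈ 4.000
  cycle 1 → 1: weight = 8, length = 1, mean = 8/1 ≈ 8.000
  cycle 0 → 1 → 0: weight = 13, length = 2, mean = 13/2 ≈ 6.500
  cycle 1 → 0 → 1: weight = 13, length = 2, mean = 13/2 ≈ 6.500
Minimum mean = 4.000, attained e.g. along the cycle 0 → 0 with weight 4 and length 1. So λ(A) = 4/1 = 4.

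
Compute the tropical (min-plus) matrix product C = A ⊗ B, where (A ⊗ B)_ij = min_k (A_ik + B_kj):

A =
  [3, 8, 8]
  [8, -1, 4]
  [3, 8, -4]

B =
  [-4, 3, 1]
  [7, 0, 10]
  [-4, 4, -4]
A ⊗ B =
  [-1, 6, 4]
  [0, -1, 0]
  [-8, 0, -8]

Apply the min-plus product entry-by-entry:
  C[0][0] = min over k of (A[0][0] + B[0][0] = 3 + -4 = -1, A[0][1] + B[1][0] = 8 + 7 = 15, A[0][2] + B[2][0] = 8 + -4 = 4) = -1 (attained at k = 0)
  C[0][1] = min over k of (A[0][0] + B[0][1] = 3 + 3 = 6, A[0][1] + B[1][1] = 8 + 0 = 8, A[0][2] + B[2][1] = 8 + 4 = 12) = 6 (attained at k = 0)
  C[0][2] = min over k of (A[0][0] + B[0][2] = 3 + 1 = 4, A[0][1] + B[1][2] = 8 + 10 = 18, A[0][2] + B[2][2] = 8 + -4 = 4) = 4 (attained at k = 0)
  C[1][0] = min over k of (A[1][0] + B[0][0] = 8 + -4 = 4, A[1][1] + B[1][0] = -1 + 7 = 6, A[1][2] + B[2][0] = 4 + -4 = 0) = 0 (attained at k = 2)
  C[1][1] = min over k of (A[1][0] + B[0][1] = 8 + 3 = 11, A[1][1] + B[1][1] = -1 + 0 = -1, A[1][2] + B[2][1] = 4 + 4 = 8) = -1 (attained at k = 1)
  C[1][2] = min over k of (A[1][0] + B[0][2] = 8 + 1 = 9, A[1][1] + B[1][2] = -1 + 10 = 9, A[1][2] + B[2][2] = 4 + -4 = 0) = 0 (attained at k = 2)
  C[2][0] = min over k of (A[2][0] + B[0][0] = 3 + -4 = -1, A[2][1] + B[1][0] = 8 + 7 = 15, A[2][2] + B[2][0] = -4 + -4 = -8) = -8 (attained at k = 2)
  C[2][1] = min over k of (A[2][0] + B[0][1] = 3 + 3 = 6, A[2][1] + B[1][1] = 8 + 0 = 8, A[2][2] + B[2][1] = -4 + 4 = 0) = 0 (attained at k = 2)
  C[2][2] = min over k of (A[2][0] + B[0][2] = 3 + 1 = 4, A[2][1] + B[1][2] = 8 + 10 = 18, A[2][2] + B[2][2] = -4 + -4 = -8) = -8 (attained at k = 2)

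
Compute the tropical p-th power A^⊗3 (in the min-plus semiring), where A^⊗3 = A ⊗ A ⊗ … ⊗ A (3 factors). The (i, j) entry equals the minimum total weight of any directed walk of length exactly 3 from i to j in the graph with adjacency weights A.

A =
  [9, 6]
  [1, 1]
A^⊗3 =
  [8, 8]
  [3, 3]

Each entry (A^⊗3)_ij equals the minimum over all length-3 walks i = v_0 → v_1 → … → v_3 = j of Σ_t A[v_t][v_{t+1}]. For example, for (i, j) = (0, 1) we minimise over 4 possible intermediate vertex sequences; the minimum is 8, attained along the walk 0 → 1 → 1 → 1.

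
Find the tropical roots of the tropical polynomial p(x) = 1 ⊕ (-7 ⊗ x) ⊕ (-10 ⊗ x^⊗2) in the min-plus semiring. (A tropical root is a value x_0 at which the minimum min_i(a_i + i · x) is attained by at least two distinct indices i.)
Roots: {3, 8}

Each tropical root is a break point of the lower envelope of the lines y = a_i + i · x (there are 3 lines, with slopes 0, 1, ..., 2). Only the lines that attain the minimum somewhere contribute to roots; other lines are dominated. Here the surviving (envelope) indices are i = 2, i = 1, i = 0.
Intersections between consecutive envelope lines give the roots: for adjacent envelope indices i < j the intersection is x = (a_i − a_j) / (j − i). Reading off the sorted break points: {3, 8}.
Verification: at each break x_0, at least two indices attain the minimum of min_i(a_i + i · x_0).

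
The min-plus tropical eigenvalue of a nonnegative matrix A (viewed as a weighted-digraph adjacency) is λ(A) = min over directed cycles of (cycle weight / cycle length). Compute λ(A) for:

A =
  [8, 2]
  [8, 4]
λ(A) = 4

Enumerate directed cycles and compute their means (weight / length). Sample:
  cycle 0 → 0: weight = 8, length = 1, mean = 8/1 ≈ 8.000
  cycle 1 → 1: weight = 4, length = 1, mean = 4/1 ≈ 4.000
  cycle 0 → 1 → 0: weight = 10, length = 2, mean = 10/2 ≈ 5.000
  cycle 1 → 0 → 1: weight = 10, length = 2, mean = 10/2 ≈ 5.000
Minimum mean = 4.000, attained e.g. along the cycle 1 → 1 with weight 4 and length 1. So λ(A) = 4/1 = 4.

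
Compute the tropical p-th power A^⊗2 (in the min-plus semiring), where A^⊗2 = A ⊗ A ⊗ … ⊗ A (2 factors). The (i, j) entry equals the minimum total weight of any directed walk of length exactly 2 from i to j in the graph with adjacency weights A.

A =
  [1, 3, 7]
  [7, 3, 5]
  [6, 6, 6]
A^⊗2 =
  [2, 4, 8]
  [8, 6, 8]
  [7, 9, 11]

Each entry (A^⊗2)_ij equals the minimum over all length-2 walks i = v_0 → v_1 → … → v_2 = j of Σ_t A[v_t][v_{t+1}]. For example, for (i, j) = (0, 2) we minimise over 3 possible intermediate vertex sequences; the minimum is 8, attained along the walk 0 → 0 → 2.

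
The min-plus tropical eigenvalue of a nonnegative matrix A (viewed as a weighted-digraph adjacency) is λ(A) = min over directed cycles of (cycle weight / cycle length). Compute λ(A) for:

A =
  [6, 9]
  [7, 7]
λ(A) = 6

Enumerate directed cycles and compute their means (weight / length). Sample:
  cycle 0 → 0: weight = 6, length = 1, mean = 6/1 ≈ 6.000
  cycle 1 → 1: weight = 7, length = 1, mean = 7/1 ≈ 7.000
  cycle 0 → 1 → 0: weight = 16, length = 2, mean = 16/2 ≈ 8.000
  cycle 1 → 0 → 1: weight = 16, length = 2, mean = 16/2 ≈ 8.000
Minimum mean = 6.000, attained e.g. along the cycle 0 → 0 with weight 6 and length 1. So λ(A) = 6/1 = 6.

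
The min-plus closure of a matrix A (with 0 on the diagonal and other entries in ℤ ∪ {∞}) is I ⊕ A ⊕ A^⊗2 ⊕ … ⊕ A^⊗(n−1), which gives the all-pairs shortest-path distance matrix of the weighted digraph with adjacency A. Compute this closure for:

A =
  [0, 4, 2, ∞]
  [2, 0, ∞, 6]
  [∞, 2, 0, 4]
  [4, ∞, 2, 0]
Closure =
  [0, 4, 2, 6]
  [2, 0, 4, 6]
  [4, 2, 0, 4]
  [4, 4, 2, 0]

This is the Floyd-Warshall all-pairs shortest-path computation. For each intermediate vertex k = 0, 1, …, 3, update dist[i][j] ← min(dist[i][j], dist[i][k] + dist[k][j]). The final matrix gives, for each (i, j), the minimum total weight of any directed path from i to j (possibly empty when i = j).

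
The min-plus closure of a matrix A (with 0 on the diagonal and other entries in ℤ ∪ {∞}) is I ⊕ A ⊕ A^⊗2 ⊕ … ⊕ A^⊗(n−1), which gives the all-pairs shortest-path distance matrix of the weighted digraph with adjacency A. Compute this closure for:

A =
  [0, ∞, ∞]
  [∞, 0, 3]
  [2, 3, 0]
Closure =
  [0, ∞, ∞]
  [5, 0, 3]
  [2, 3, 0]

This is the Floyd-Warshall all-pairs shortest-path computation. For each intermediate vertex k = 0, 1, …, 2, update dist[i][j] ← min(dist[i][j], dist[i][k] + dist[k][j]). The final matrix gives, for each (i, j), the minimum total weight of any directed path from i to j (possibly empty when i = j).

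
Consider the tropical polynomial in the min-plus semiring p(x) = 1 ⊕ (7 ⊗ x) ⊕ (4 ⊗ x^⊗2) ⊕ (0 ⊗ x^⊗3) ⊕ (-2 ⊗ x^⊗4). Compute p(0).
p(0) = -2

A tropical monomial a ⊗ x^⊗i evaluates to a + i · x. Evaluating each term at x = 0:
  Term 0 contributes 1 + 0 · 0 = 1
  Term 1 contributes 7 + 1 · 0 = 7
  Term 2 contributes 4 + 2 · 0 = 4
  Term 3 contributes 0 + 3 · 0 = 0
  Term 4 contributes -2 + 4 · 0 = -2
p(0) = ⊕ of these = min[1, 7, 4, 0, -2] = -2.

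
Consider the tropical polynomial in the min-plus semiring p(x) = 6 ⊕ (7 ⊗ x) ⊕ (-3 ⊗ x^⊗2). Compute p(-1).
p(-1) = -5

A tropical monomial a ⊗ x^⊗i evaluates to a + i · x. Evaluating each term at x = -1:
  Term 0 contributes 6 + 0 · -1 = 6
  Term 1 contributes 7 + 1 · -1 = 6
  Term 2 contributes -3 + 2 · -1 = -5
p(-1) = ⊕ of these = min[6, 6, -5] = -5.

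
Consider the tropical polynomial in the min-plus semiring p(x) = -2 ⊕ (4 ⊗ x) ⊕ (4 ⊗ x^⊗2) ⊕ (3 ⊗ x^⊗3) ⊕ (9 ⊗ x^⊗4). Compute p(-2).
p(-2) = -3

A tropical monomial a ⊗ x^⊗i evaluates to a + i · x. Evaluating each term at x = -2:
  Term 0 contributes -2 + 0 · -2 = -2
  Term 1 contributes 4 + 1 · -2 = 2
  Term 2 contributes 4 + 2 · -2 = 0
  Term 3 contributes 3 + 3 · -2 = -3
  Term 4 contributes 9 + 4 · -2 = 1
p(-2) = ⊕ of these = min[-2, 2, 0, -3, 1] = -3.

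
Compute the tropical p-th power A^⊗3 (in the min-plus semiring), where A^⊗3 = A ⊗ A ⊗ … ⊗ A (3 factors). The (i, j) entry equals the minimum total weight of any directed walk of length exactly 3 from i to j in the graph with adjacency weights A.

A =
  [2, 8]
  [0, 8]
A^⊗3 =
  [6, 12]
  [4, 10]

Each entry (A^⊗3)_ij equals the minimum over all length-3 walks i = v_0 → v_1 → … → v_3 = j of Σ_t A[v_t][v_{t+1}]. For example, for (i, j) = (0, 1) we minimise over 4 possible intermediate vertex sequences; the minimum is 12, attained along the walk 0 → 0 → 0 → 1.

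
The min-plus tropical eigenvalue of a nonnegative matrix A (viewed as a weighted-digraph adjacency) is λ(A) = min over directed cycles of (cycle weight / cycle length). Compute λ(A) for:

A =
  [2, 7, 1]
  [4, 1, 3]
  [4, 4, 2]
λ(A) = 1

Enumerate directed cycles and compute their means (weight / length). Sample:
  cycle 0 → 0: weight = 2, length = 1, mean = 2/1 ≈ 2.000
  cycle 1 → 1: weight = 1, length = 1, mean = 1/1 ≈ 1.000
  cycle 2 → 2: weight = 2, length = 1, mean = 2/1 ≈ 2.000
  cycle 0 → 1 → 0: weight = 11, length = 2, mean = 11/2 ≈ 5.500
  cycle 0 → 2 → 0: weight = 5, length = 2, mean = 5/2 ≈ 2.500
  cycle 1 → 0 → 1: weight = 11, length = 2, mean = 11/2 ≈ 5.500
Minimum mean = 1.000, attained e.g. along the cycle 1 → 1 with weight 1 and length 1. So λ(A) = 1/1 = 1.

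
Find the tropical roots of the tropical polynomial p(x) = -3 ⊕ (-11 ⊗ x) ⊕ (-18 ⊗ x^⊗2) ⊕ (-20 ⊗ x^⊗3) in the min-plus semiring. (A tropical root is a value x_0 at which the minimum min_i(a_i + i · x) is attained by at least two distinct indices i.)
Roots: {2, 7, 8}

Each tropical root is a break point of the lower envelope of the lines y = a_i + i · x (there are 4 lines, with slopes 0, 1, ..., 3). Only the lines that attain the minimum somewhere contribute to roots; other lines are dominated. Here the surviving (envelope) indices are i = 3, i = 2, i = 1, i = 0.
Intersections between consecutive envelope lines give the roots: for adjacent envelope indices i < j the intersection is x = (a_i − a_j) / (j − i). Reading off the sorted break points: {2, 7, 8}.
Verification: at each break x_0, at least two indices attain the minimum of min_i(a_i + i · x_0).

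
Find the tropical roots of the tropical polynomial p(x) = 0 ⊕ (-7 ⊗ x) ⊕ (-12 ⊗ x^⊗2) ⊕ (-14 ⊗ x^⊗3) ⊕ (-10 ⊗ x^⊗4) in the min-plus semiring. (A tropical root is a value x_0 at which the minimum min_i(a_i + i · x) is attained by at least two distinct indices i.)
Roots: {-4, 2, 5, 7}

Each tropical root is a break point of the lower envelope of the lines y = a_i + i · x (there are 5 lines, with slopes 0, 1, ..., 4). Only the lines that attain the minimum somewhere contribute to roots; other lines are dominated. Here the surviving (envelope) indices are i = 4, i = 3, i = 2, i = 1, i = 0.
Intersections between consecutive envelope lines give the roots: for adjacent envelope indices i < j the intersection is x = (a_i − a_j) / (j − i). Reading off the sorted break points: {-4, 2, 5, 7}.
Verification: at each break x_0, at least two indices attain the minimum of min_i(a_i + i · x_0).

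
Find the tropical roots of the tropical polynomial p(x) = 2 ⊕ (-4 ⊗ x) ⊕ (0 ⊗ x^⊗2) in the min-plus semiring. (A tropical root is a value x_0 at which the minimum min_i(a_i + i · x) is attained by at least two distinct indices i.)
Roots: {-4, 6}

Each tropical root is a break point of the lower envelope of the lines y = a_i + i · x (there are 3 lines, with slopes 0, 1, ..., 2). Only the lines that attain the minimum somewhere contribute to roots; other lines are dominated. Here the surviving (envelope) indices are i = 2, i = 1, i = 0.
Intersections between consecutive envelope lines give the roots: for adjacent envelope indices i < j the intersection is x = (a_i − a_j) / (j − i). Reading off the sorted break points: {-4, 6}.
Verification: at each break x_0, at least two indices attain the minimum of min_i(a_i + i · x_0).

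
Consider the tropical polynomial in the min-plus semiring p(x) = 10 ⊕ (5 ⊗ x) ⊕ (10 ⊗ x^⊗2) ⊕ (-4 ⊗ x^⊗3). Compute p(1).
p(1) = -1

A tropical monomial a ⊗ x^⊗i evaluates to a + i · x. Evaluating each term at x = 1:
  Term 0 contributes 10 + 0 · 1 = 10
  Term 1 contributes 5 + 1 · 1 = 6
  Term 2 contributes 10 + 2 · 1 = 12
  Term 3 contributes -4 + 3 · 1 = -1
p(1) = ⊕ of these = min[10, 6, 12, -1] = -1.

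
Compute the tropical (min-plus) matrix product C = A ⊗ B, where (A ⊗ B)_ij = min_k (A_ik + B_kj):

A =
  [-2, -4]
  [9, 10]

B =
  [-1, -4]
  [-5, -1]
A ⊗ B =
  [-9, -6]
  [5, 5]

Apply the min-plus product entry-by-entry:
  C[0][0] = min over k of (A[0][0] + B[0][0] = -2 + -1 = -3, A[0][1] + B[1][0] = -4 + -5 = -9) = -9 (attained at k = 1)
  C[0][1] = min over k of (A[0][0] + B[0][1] = -2 + -4 = -6, A[0][1] + B[1][1] = -4 + -1 = -5) = -6 (attained at k = 0)
  C[1][0] = min over k of (A[1][0] + B[0][0] = 9 + -1 = 8, A[1][1] + B[1][0] = 10 + -5 = 5) = 5 (attained at k = 1)
  C[1][1] = min over k of (A[1][0] + B[0][1] = 9 + -4 = 5, A[1][1] + B[1][1] = 10 + -1 = 9) = 5 (attained at k = 0)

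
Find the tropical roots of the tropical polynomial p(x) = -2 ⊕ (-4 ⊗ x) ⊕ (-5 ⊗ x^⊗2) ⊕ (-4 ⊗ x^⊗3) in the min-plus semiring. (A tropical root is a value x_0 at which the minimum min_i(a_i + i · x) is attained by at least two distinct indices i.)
Roots: {-1, 1, 2}

Each tropical root is a break point of the lower envelope of the lines y = a_i + i · x (there are 4 lines, with slopes 0, 1, ..., 3). Only the lines that attain the minimum somewhere contribute to roots; other lines are dominated. Here the surviving (envelope) indices are i = 3, i = 2, i = 1, i = 0.
Intersections between consecutive envelope lines give the roots: for adjacent envelope indices i < j the intersection is x = (a_i − a_j) / (j − i). Reading off the sorted break points: {-1, 1, 2}.
Verification: at each break x_0, at least two indices attain the minimum of min_i(a_i + i · x_0).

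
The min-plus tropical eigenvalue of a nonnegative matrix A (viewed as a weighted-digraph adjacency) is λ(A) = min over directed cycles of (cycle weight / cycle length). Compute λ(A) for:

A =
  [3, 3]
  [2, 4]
λ(A) = 5/2

Enumerate directed cycles and compute their means (weight / length). Sample:
  cycle 0 → 0: weight = 3, length = 1, mean = 3/1 ≈ 3.000
  cycle 1 → 1: weight = 4, length = 1, mean = 4/1 ≈ 4.000
  cycle 0 → 1 → 0: weight = 5, length = 2, mean = 5/2 ≈ 2.500
  cycle 1 → 0 → 1: weight = 5, length = 2, mean = 5/2 ≈ 2.500
Minimum mean = 2.500, attained e.g. along the cycle 0 → 1 → 0 with weight 5 and length 2. So λ(A) = 5/2 = 5/2.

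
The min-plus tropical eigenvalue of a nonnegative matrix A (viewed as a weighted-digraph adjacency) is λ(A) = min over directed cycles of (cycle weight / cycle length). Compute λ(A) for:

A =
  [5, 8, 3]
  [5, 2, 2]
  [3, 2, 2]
λ(A) = 2

Enumerate directed cycles and compute their means (weight / length). Sample:
  cycle 0 → 0: weight = 5, length = 1, mean = 5/1 ≈ 5.000
  cycle 1 → 1: weight = 2, length = 1, mean = 2/1 ≈ 2.000
  cycle 2 → 2: weight = 2, length = 1, mean = 2/1 ≈ 2.000
  cycle 0 → 1 → 0: weight = 13, length = 2, mean = 13/2 ≈ 6.500
  cycle 0 → 2 → 0: weight = 6, length = 2, mean = 6/2 ≈ 3.000
  cycle 1 → 0 → 1: weight = 13, length = 2, mean = 13/2 ≈ 6.500
Minimum mean = 2.000, attained e.g. along the cycle 1 → 1 with weight 2 and length 1. So λ(A) = 2/1 = 2.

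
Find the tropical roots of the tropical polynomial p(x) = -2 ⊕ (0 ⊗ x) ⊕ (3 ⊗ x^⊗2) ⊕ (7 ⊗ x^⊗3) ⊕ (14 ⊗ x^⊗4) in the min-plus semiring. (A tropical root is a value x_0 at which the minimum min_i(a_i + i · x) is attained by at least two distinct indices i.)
Roots: {-7, -4, -3, -2}

Each tropical root is a break point of the lower envelope of the lines y = a_i + i · x (there are 5 lines, with slopes 0, 1, ..., 4). Only the lines that attain the minimum somewhere contribute to roots; other lines are dominated. Here the surviving (envelope) indices are i = 4, i = 3, i = 2, i = 1, i = 0.
Intersections between consecutive envelope lines give the roots: for adjacent envelope indices i < j the intersection is x = (a_i − a_j) / (j − i). Reading off the sorted break points: {-7, -4, -3, -2}.
Verification: at each break x_0, at least two indices attain the minimum of min_i(a_i + i · x_0).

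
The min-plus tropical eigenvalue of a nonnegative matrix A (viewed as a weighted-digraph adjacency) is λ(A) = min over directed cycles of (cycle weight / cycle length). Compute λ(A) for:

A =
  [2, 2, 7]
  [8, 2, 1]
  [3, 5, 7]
λ(A) = 2

Enumerate directed cycles and compute their means (weight / length). Sample:
  cycle 0 → 0: weight = 2, length = 1, mean = 2/1 ≈ 2.000
  cycle 1 → 1: weight = 2, length = 1, mean = 2/1 ≈ 2.000
  cycle 2 → 2: weight = 7, length = 1, mean = 7/1 ≈ 7.000
  cycle 0 → 1 → 0: weight = 10, length = 2, mean = 10/2 ≈ 5.000
  cycle 0 → 2 → 0: weight = 10, length = 2, mean = 10/2 ≈ 5.000
  cycle 1 → 0 → 1: weight = 10, length = 2, mean = 10/2 ≈ 5.000
Minimum mean = 2.000, attained e.g. along the cycle 0 → 0 with weight 2 and length 1. So λ(A) = 2/1 = 2.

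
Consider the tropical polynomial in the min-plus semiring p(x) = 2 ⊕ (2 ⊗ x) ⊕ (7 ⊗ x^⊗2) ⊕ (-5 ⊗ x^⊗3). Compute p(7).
p(7) = 2

A tropical monomial a ⊗ x^⊗i evaluates to a + i · x. Evaluating each term at x = 7:
  Term 0 contributes 2 + 0 · 7 = 2
  Term 1 contributes 2 + 1 · 7 = 9
  Term 2 contributes 7 + 2 · 7 = 21
  Term 3 contributes -5 + 3 · 7 = 16
p(7) = ⊕ of these = min[2, 9, 21, 16] = 2.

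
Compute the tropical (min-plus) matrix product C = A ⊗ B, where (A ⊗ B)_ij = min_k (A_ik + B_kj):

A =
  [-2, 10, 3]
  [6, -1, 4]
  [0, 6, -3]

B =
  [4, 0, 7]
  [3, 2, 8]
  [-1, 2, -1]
A ⊗ B =
  [2, -2, 2]
  [2, 1, 3]
  [-4, -1, -4]

Apply the min-plus product entry-by-entry:
  C[0][0] = min over k of (A[0][0] + B[0][0] = -2 + 4 = 2, A[0][1] + B[1][0] = 10 + 3 = 13, A[0][2] + B[2][0] = 3 + -1 = 2) = 2 (attained at k = 0)
  C[0][1] = min over k of (A[0][0] + B[0][1] = -2 + 0 = -2, A[0][1] + B[1][1] = 10 + 2 = 12, A[0][2] + B[2][1] = 3 + 2 = 5) = -2 (attained at k = 0)
  C[0][2] = min over k of (A[0][0] + B[0][2] = -2 + 7 = 5, A[0][1] + B[1][2] = 10 + 8 = 18, A[0][2] + B[2][2] = 3 + -1 = 2) = 2 (attained at k = 2)
  C[1][0] = min over k of (A[1][0] + B[0][0] = 6 + 4 = 10, A[1][1] + B[1][0] = -1 + 3 = 2, A[1][2] + B[2][0] = 4 + -1 = 3) = 2 (attained at k = 1)
  C[1][1] = min over k of (A[1][0] + B[0][1] = 6 + 0 = 6, A[1][1] + B[1][1] = -1 + 2 = 1, A[1][2] + B[2][1] = 4 + 2 = 6) = 1 (attained at k = 1)
  C[1][2] = min over k of (A[1][0] + B[0][2] = 6 + 7 = 13, A[1][1] + B[1][2] = -1 + 8 = 7, A[1][2] + B[2][2] = 4 + -1 = 3) = 3 (attained at k = 2)
  C[2][0] = min over k of (A[2][0] + B[0][0] = 0 + 4 = 4, A[2][1] + B[1][0] = 6 + 3 = 9, A[2][2] + B[2][0] = -3 + -1 = -4) = -4 (attained at k = 2)
  C[2][1] = min over k of (A[2][0] + B[0][1] = 0 + 0 = 0, A[2][1] + B[1][1] = 6 + 2 = 8, A[2][2] + B[2][1] = -3 + 2 = -1) = -1 (attained at k = 2)
  C[2][2] = min over k of (A[2][0] + B[0][2] = 0 + 7 = 7, A[2][1] + B[1][2] = 6 + 8 = 14, A[2][2] + B[2][2] = -3 + -1 = -4) = -4 (attained at k = 2)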